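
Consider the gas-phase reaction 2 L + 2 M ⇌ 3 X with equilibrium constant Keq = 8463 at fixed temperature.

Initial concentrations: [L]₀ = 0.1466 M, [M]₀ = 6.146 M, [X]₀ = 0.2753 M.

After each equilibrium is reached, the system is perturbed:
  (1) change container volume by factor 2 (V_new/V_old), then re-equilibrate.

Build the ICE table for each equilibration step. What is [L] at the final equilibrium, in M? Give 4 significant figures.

[L]_eq = 4.4460e-04 M

Q₀ = 0.0257 vs Keq = 8463 ⇒ Q<K, forward
Step 1:
                  L         M         X
  init       0.1466     6.146    0.2753
  Δ          -0.146    -0.146     0.219
  eq      6.2952e-04         6    0.4943
  solve Keq expr → x = 0.07299; check Q = 8463
Then change container volume by factor 2 (V_new/V_old).
Step 2:
                  L         M         X
  init    3.1476e-04         3    0.2471
  Δ       1.2983e-04 1.2983e-04 -1.9475e-04
  eq      4.4460e-04         3    0.2469
  solve Keq expr → x = -6.4917e-05; check Q = 8463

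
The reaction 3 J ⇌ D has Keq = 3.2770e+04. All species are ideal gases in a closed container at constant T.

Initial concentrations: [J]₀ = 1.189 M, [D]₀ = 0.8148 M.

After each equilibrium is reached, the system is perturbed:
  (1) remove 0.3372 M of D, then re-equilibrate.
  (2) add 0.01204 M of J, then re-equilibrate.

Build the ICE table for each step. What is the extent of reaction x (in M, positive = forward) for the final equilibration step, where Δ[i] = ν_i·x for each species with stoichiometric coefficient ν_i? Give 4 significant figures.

Q₀ = 0.4847 vs Keq = 3.2770e+04 ⇒ Q<K, forward
Step 1:
                   J          D
  I            1.189     0.8148
  C           -1.156     0.3853
  E          0.03321        1.2
  solve Keq expr → x = 0.3853; check Q = 3.2770e+04
Then remove 0.3372 M of D.
Step 2:
                   J          D
  I          0.03321     0.8629
  C        -0.003445   0.001148
  E          0.02976      0.864
  solve Keq expr → x = 0.001148; check Q = 3.2770e+04
Then add 0.01204 M of J.
Step 3:
                   J          D
  I           0.0418      0.864
  C         -0.01199   0.003998
  E          0.02981      0.868
  solve Keq expr → x = 0.003998; check Q = 3.2770e+04

x = 0.003998 M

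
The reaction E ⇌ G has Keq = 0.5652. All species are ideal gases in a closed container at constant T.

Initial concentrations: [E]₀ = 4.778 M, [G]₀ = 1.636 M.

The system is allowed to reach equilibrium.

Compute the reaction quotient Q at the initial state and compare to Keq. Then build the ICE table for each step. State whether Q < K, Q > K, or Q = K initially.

Q₀ = 0.3424; Q < K (proceeds forward)

Q₀ = 0.3424 vs Keq = 0.5652 ⇒ Q<K, forward
Step 1:
                   E          G
  init         4.778      1.636
  Δ          -0.6801     0.6801
  eq           4.098      2.316
  solve Keq expr → x = 0.6801; check Q = 0.5652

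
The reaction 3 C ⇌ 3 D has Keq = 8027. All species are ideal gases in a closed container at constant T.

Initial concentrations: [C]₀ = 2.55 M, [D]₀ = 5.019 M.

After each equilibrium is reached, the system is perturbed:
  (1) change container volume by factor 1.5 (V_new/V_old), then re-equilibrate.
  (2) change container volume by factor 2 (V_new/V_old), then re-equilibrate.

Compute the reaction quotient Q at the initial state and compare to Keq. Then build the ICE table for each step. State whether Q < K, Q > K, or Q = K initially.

Q₀ = 7.625 vs Keq = 8027 ⇒ Q<K, forward
Step 1:
                    C           D
  init           2.55       5.019
  Δ             -2.19        2.19
  eq             0.36       7.209
  solve Keq expr → x = 0.73; check Q = 8027
Then change container volume by factor 1.5 (V_new/V_old).
Step 2:
                    C           D
  init           0.24       4.806
  Δ                 0           0
  eq             0.24       4.806
  solve Keq expr → x = 0; check Q = 8027
Then change container volume by factor 2 (V_new/V_old).
Step 3:
                    C           D
  init           0.12       2.403
  Δ                 0           0
  eq             0.12       2.403
  solve Keq expr → x = 0; check Q = 8027

Q₀ = 7.625; Q < K (proceeds forward)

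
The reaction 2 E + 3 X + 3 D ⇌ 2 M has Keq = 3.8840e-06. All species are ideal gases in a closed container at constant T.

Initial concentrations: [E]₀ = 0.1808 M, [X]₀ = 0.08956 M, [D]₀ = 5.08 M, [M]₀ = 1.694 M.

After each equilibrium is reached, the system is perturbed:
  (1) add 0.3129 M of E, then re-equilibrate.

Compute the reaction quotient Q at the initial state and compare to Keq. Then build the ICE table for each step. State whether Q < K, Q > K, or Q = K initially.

Q₀ = 932.2 vs Keq = 3.8840e-06 ⇒ Q>K, reverse
Step 1:
                   E          X          D          M
  Initial     0.1808    0.08956       5.08      1.694
  Change       1.471      2.207      2.207     -1.471
  Equil        1.652      2.296      7.287     0.2228
  solve Keq expr → x = -0.7356; check Q = 3.8840e-06
Then add 0.3129 M of E.
Step 2:
                   E          X          D          M
  Initial      1.965      2.296      7.287     0.2228
  Change    -0.02875   -0.04313   -0.04313    0.02875
  Equil        1.936      2.253      7.244     0.2516
  solve Keq expr → x = 0.01438; check Q = 3.8840e-06

Q₀ = 932.2; Q > K (proceeds reverse)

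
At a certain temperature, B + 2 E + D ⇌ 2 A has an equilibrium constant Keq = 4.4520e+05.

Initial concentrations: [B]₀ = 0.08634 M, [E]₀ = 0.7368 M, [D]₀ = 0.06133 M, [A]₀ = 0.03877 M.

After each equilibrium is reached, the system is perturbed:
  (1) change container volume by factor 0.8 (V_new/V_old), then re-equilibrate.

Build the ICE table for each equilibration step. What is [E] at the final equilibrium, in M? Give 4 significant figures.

Q₀ = 0.5229 vs Keq = 4.4520e+05 ⇒ Q<K, forward
Step 1:
                    B           E           D           A
  Initial     0.08634      0.7368     0.06133     0.03877
  Change     -0.06132     -0.1226    -0.06132      0.1226
  Equil       0.02502      0.6142  6.2026e-06      0.1614
  solve Keq expr → x = 0.06132; check Q = 4.4520e+05
Then change container volume by factor 0.8 (V_new/V_old).
Step 2:
                    B           E           D           A
  Initial     0.03127      0.7677  7.7532e-06      0.2018
  Change  -2.7904e-06 -5.5807e-06 -2.7904e-06  5.5807e-06
  Equil       0.03127      0.7677  4.9629e-06      0.2018
  solve Keq expr → x = 2.7904e-06; check Q = 4.4520e+05

[E]_eq = 0.7677 M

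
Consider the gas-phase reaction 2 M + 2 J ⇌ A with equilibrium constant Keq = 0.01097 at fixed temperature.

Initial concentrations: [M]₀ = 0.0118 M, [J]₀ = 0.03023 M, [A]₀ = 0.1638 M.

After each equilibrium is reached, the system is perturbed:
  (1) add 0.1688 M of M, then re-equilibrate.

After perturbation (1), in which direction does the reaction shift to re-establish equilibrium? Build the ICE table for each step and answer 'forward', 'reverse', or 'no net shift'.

Direction: forward

Q₀ = 1.2873e+06 vs Keq = 0.01097 ⇒ Q>K, reverse
Step 1:
                  M         J         A
  I          0.0118   0.03023    0.1638
  C          0.3273    0.3273   -0.1636
  E          0.3391    0.3575 1.6120e-04
  solve Keq expr → x = -0.1636; check Q = 0.01097
Then add 0.1688 M of M.
Step 2:
                  M         J         A
  I          0.5079    0.3575 1.6120e-04
  C       -3.9816e-04 -3.9816e-04 1.9908e-04
  E          0.5075    0.3571 3.6028e-04
  solve Keq expr → x = 1.9908e-04; check Q = 0.01097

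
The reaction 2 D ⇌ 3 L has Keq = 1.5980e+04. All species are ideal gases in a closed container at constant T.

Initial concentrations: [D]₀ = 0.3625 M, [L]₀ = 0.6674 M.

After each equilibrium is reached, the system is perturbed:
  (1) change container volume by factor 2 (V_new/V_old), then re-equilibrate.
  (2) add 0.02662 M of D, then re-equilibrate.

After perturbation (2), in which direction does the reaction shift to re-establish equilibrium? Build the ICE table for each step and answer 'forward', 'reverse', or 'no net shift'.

Q₀ = 2.262 vs Keq = 1.5980e+04 ⇒ Q<K, forward
Step 1:
                   D          L
  init        0.3625     0.6674
  Δ          -0.3522     0.5282
  eq         0.01034      1.196
  solve Keq expr → x = 0.1761; check Q = 1.5980e+04
Then change container volume by factor 2 (V_new/V_old).
Step 2:
                   D          L
  init      0.005171     0.5978
  Δ        -0.001494   0.002241
  eq        0.003677     0.6001
  solve Keq expr → x = 7.4700e-04; check Q = 1.5980e+04
Then add 0.02662 M of D.
Step 3:
                   D          L
  init        0.0303     0.6001
  Δ         -0.02625    0.03938
  eq        0.004045     0.6394
  solve Keq expr → x = 0.01313; check Q = 1.5980e+04

Direction: forward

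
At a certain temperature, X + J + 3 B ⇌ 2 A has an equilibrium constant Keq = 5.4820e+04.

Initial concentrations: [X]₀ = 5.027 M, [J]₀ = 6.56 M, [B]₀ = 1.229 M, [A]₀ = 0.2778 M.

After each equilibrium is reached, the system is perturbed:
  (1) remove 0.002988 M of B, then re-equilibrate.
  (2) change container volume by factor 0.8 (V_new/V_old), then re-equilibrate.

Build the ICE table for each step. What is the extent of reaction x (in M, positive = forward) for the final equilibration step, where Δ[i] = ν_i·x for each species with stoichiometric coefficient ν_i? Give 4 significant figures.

Q₀ = 0.001261 vs Keq = 5.4820e+04 ⇒ Q<K, forward
Step 1:
                   X          J          B          A
  init         5.027       6.56      1.229     0.2778
  Δ          -0.4066    -0.4066      -1.22     0.8132
  eq            4.62      6.153   0.009141      1.091
  solve Keq expr → x = 0.4066; check Q = 5.4820e+04
Then remove 0.002988 M of B.
Step 2:
                   X          J          B          A
  init          4.62      6.153   0.006153      1.091
  Δ       9.9192e-04 9.9192e-04   0.002976  -0.001984
  eq           4.621      6.154   0.009129      1.089
  solve Keq expr → x = -9.9192e-04; check Q = 5.4820e+04
Then change container volume by factor 0.8 (V_new/V_old).
Step 3:
                   X          J          B          A
  init         5.777      7.693    0.01141      1.361
  Δ       -7.5822e-04 -7.5822e-04  -0.002275   0.001516
  eq           5.776      7.692   0.009136      1.363
  solve Keq expr → x = 7.5822e-04; check Q = 5.4820e+04

x = 7.5822e-04 M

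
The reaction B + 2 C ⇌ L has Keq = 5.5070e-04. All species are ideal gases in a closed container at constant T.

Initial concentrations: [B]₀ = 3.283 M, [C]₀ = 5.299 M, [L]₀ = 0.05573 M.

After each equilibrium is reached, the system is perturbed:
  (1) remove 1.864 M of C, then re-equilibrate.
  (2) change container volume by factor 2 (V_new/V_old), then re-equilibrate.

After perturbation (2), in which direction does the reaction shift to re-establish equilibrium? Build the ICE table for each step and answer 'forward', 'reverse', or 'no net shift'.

Direction: reverse

Q₀ = 6.0455e-04 vs Keq = 5.5070e-04 ⇒ Q>K, reverse
Step 1:
                   B          C          L
  Initial      3.283      5.299    0.05573
  Change     0.00471    0.00942   -0.00471
  Equil        3.288      5.308    0.05102
  solve Keq expr → x = -0.00471; check Q = 5.5070e-04
Then remove 1.864 M of C.
Step 2:
                   B          C          L
  Initial      3.288      3.444    0.05102
  Change     0.02863    0.05725   -0.02863
  Equil        3.316      3.502    0.02239
  solve Keq expr → x = -0.02863; check Q = 5.5070e-04
Then change container volume by factor 2 (V_new/V_old).
Step 3:
                   B          C          L
  Initial      1.658      1.751     0.0112
  Change     0.00833    0.01666   -0.00833
  Equil        1.666      1.767   0.002867
  solve Keq expr → x = -0.00833; check Q = 5.5070e-04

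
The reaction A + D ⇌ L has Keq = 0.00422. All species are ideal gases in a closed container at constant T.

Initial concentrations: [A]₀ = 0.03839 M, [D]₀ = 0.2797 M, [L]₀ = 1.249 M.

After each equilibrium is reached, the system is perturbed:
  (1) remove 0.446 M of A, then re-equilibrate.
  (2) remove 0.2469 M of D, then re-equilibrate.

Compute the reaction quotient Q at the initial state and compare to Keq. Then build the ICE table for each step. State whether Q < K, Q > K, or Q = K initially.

Q₀ = 116.3; Q > K (proceeds reverse)

Q₀ = 116.3 vs Keq = 0.00422 ⇒ Q>K, reverse
Step 1:
                    A           D           L
  Initial     0.03839      0.2797       1.249
  Change        1.241       1.241      -1.241
  Equil         1.279        1.52    0.008208
  solve Keq expr → x = -1.241; check Q = 0.00422
Then remove 0.446 M of A.
Step 2:
                    A           D           L
  Initial      0.8332        1.52    0.008208
  Change     0.002834    0.002834   -0.002834
  Equil         0.836       1.523    0.005374
  solve Keq expr → x = -0.002834; check Q = 0.00422
Then remove 0.2469 M of D.
Step 3:
                    A           D           L
  Initial       0.836       1.276    0.005374
  Change   8.6336e-04  8.6336e-04 -8.6336e-04
  Equil        0.8369       1.277    0.004511
  solve Keq expr → x = -8.6336e-04; check Q = 0.00422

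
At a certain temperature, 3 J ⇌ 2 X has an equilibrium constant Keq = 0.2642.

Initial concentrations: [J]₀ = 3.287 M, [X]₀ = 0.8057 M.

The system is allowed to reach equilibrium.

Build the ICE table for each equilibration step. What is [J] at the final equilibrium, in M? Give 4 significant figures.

[J]_eq = 2.118 M

Q₀ = 0.01828 vs Keq = 0.2642 ⇒ Q<K, forward
Step 1:
                   J          X
  I            3.287     0.8057
  C           -1.169     0.7791
  E            2.118      1.585
  solve Keq expr → x = 0.3895; check Q = 0.2642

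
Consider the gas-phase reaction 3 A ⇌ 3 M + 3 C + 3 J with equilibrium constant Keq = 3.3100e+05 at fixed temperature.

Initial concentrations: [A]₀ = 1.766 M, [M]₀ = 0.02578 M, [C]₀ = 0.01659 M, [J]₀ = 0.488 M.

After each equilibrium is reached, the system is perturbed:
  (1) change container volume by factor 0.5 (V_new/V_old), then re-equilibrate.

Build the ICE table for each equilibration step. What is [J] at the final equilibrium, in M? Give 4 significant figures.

Q₀ = 1.6507e-12 vs Keq = 3.3100e+05 ⇒ Q<K, forward
Step 1:
                    A           M           C           J
  init          1.766     0.02578     0.01659       0.488
  Δ            -1.676       1.676       1.676       1.676
  eq           0.0901       1.702       1.692       2.164
  solve Keq expr → x = 0.5586; check Q = 3.3100e+05
Then change container volume by factor 0.5 (V_new/V_old).
Step 2:
                    A           M           C           J
  init         0.1802       3.403       3.385       4.328
  Δ            0.3518     -0.3518     -0.3518     -0.3518
  eq            0.532       3.052       3.033       3.976
  solve Keq expr → x = -0.1173; check Q = 3.3100e+05

[J]_eq = 3.976 M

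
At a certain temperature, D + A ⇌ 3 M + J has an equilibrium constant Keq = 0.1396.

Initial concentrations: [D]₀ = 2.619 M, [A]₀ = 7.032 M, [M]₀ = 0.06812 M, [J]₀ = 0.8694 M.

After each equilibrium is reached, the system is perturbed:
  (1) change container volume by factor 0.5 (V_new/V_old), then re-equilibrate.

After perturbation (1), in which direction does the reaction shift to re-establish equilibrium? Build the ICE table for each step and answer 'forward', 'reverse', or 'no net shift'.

Direction: reverse

Q₀ = 1.4922e-05 vs Keq = 0.1396 ⇒ Q<K, forward
Step 1:
                    D           A           M           J
  init          2.619       7.032     0.06812      0.8694
  Δ           -0.3735     -0.3735       1.121      0.3735
  eq            2.245       6.658       1.189       1.243
  solve Keq expr → x = 0.3735; check Q = 0.1396
Then change container volume by factor 0.5 (V_new/V_old).
Step 2:
                    D           A           M           J
  init          4.491       13.32       2.377       2.486
  Δ            0.2611      0.2611     -0.7834     -0.2611
  eq            4.752       13.58       1.594       2.225
  solve Keq expr → x = -0.2611; check Q = 0.1396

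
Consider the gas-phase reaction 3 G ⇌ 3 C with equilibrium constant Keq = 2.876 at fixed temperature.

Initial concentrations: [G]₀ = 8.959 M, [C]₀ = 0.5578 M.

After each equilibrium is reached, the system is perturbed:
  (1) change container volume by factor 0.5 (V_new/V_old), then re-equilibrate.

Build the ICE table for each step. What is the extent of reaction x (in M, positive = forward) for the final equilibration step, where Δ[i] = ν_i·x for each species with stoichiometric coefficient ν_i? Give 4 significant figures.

x = 0 M

Q₀ = 2.4136e-04 vs Keq = 2.876 ⇒ Q<K, forward
Step 1:
                    G           C
  init          8.959      0.5578
  Δ             -5.03        5.03
  eq            3.929       5.588
  solve Keq expr → x = 1.677; check Q = 2.876
Then change container volume by factor 0.5 (V_new/V_old).
Step 2:
                    G           C
  init          7.858       11.18
  Δ                 0           0
  eq            7.858       11.18
  solve Keq expr → x = 0; check Q = 2.876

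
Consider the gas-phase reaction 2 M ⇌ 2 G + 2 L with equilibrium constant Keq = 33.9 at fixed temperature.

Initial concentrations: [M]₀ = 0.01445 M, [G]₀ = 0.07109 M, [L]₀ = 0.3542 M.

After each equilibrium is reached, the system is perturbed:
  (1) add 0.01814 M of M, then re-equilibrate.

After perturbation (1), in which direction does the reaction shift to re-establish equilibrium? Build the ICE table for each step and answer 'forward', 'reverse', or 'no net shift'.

Direction: forward

Q₀ = 3.037 vs Keq = 33.9 ⇒ Q<K, forward
Step 1:
                  M         G         L
  init      0.01445   0.07109    0.3542
  Δ       -0.009422  0.009422  0.009422
  eq       0.005028   0.08051    0.3636
  solve Keq expr → x = 0.004711; check Q = 33.9
Then add 0.01814 M of M.
Step 2:
                  M         G         L
  init      0.02317   0.08051    0.3636
  Δ        -0.01681   0.01681   0.01681
  eq       0.006359   0.09732    0.3804
  solve Keq expr → x = 0.008405; check Q = 33.9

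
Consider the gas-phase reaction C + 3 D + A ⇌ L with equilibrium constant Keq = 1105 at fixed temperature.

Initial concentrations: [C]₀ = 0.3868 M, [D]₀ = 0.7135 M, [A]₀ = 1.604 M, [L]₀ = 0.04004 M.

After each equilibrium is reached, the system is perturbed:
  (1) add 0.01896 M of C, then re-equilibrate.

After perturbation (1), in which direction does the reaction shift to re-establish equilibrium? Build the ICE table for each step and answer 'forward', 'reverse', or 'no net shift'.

Direction: forward

Q₀ = 0.1777 vs Keq = 1105 ⇒ Q<K, forward
Step 1:
                   C          D          A          L
  init        0.3868     0.7135      1.604    0.04004
  Δ          -0.2059    -0.6177    -0.2059     0.2059
  eq          0.1809    0.09583      1.398     0.2459
  solve Keq expr → x = 0.2059; check Q = 1105
Then add 0.01896 M of C.
Step 2:
                   C          D          A          L
  init        0.1999    0.09583      1.398     0.2459
  Δ       -9.4804e-04  -0.002844 -9.4804e-04 9.4804e-04
  eq          0.1989    0.09298      1.397     0.2469
  solve Keq expr → x = 9.4804e-04; check Q = 1105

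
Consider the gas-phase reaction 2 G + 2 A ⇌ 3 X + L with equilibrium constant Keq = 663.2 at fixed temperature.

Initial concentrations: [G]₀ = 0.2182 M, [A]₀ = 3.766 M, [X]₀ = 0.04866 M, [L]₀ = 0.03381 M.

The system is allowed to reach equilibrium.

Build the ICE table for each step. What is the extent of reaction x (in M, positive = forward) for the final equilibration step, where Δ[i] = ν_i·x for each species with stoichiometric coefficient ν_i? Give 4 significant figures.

x = 0.1086 M

Q₀ = 5.7689e-06 vs Keq = 663.2 ⇒ Q<K, forward
Step 1:
                  G         A         X         L
  init       0.2182     3.766   0.04866   0.03381
  Δ         -0.2173   -0.2173    0.3259    0.1086
  eq      9.4659e-04     3.549    0.3745    0.1424
  solve Keq expr → x = 0.1086; check Q = 663.2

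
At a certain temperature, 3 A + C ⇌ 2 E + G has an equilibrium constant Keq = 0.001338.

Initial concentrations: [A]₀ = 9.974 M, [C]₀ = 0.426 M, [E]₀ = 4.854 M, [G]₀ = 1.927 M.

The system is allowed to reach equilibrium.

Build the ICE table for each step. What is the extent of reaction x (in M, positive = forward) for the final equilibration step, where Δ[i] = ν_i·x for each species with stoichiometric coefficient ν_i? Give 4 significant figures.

Q₀ = 0.1074 vs Keq = 0.001338 ⇒ Q>K, reverse
Step 1:
                  A         C         E         G
  Initial     9.974     0.426     4.854     1.927
  Change      3.445     1.148    -2.297    -1.148
  Equil       13.42     1.574     2.557    0.7785
  solve Keq expr → x = -1.148; check Q = 0.001338

x = -1.148 M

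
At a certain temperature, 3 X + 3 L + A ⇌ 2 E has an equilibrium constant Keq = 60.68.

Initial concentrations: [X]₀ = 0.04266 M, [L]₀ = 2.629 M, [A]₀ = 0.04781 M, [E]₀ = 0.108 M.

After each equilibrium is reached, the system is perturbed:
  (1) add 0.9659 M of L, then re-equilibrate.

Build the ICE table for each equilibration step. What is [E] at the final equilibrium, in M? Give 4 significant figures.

[E]_eq = 0.1072 M

Q₀ = 172.9 vs Keq = 60.68 ⇒ Q>K, reverse
Step 1:
                    X           L           A           E
  Initial     0.04266       2.629     0.04781       0.108
  Change      0.01274     0.01274    0.004246   -0.008493
  Equil        0.0554       2.642     0.05206     0.09951
  solve Keq expr → x = -0.004246; check Q = 60.68
Then add 0.9659 M of L.
Step 2:
                    X           L           A           E
  Initial      0.0554       3.608     0.05206     0.09951
  Change     -0.01153    -0.01153   -0.003842    0.007684
  Equil       0.04387       3.596     0.04821      0.1072
  solve Keq expr → x = 0.003842; check Q = 60.68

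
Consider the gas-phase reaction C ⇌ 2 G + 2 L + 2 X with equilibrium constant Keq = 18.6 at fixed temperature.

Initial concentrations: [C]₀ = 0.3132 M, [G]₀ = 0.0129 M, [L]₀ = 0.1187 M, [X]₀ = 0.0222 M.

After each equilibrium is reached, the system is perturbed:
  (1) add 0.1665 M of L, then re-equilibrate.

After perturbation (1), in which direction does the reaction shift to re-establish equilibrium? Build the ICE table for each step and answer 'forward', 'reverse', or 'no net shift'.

Q₀ = 3.6895e-09 vs Keq = 18.6 ⇒ Q<K, forward
Step 1:
                   C          G          L          X
  I           0.3132     0.0129     0.1187     0.0222
  C          -0.3085      0.617      0.617      0.617
  E         0.004716     0.6299     0.7357     0.6392
  solve Keq expr → x = 0.3085; check Q = 18.6
Then add 0.1665 M of L.
Step 2:
                   C          G          L          X
  I         0.004716     0.6299     0.9022     0.6392
  C         0.002123  -0.004247  -0.004247  -0.004247
  E          0.00684     0.6256     0.8979     0.6349
  solve Keq expr → x = -0.002123; check Q = 18.6

Direction: reverse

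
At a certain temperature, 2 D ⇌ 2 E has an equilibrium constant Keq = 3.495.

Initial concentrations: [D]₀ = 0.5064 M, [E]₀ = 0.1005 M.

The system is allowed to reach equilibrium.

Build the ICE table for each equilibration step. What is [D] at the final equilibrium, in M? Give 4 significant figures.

Q₀ = 0.03939 vs Keq = 3.495 ⇒ Q<K, forward
Step 1:
                   D          E
  Initial     0.5064     0.1005
  Change     -0.2949     0.2949
  Equil       0.2115     0.3954
  solve Keq expr → x = 0.1474; check Q = 3.495

[D]_eq = 0.2115 M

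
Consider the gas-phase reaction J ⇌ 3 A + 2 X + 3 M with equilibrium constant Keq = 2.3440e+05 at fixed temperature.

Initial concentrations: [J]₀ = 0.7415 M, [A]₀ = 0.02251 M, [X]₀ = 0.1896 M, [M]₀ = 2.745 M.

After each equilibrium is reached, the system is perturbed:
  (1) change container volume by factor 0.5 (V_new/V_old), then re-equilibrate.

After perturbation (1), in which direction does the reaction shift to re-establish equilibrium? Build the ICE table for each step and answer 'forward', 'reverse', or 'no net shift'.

Q₀ = 1.1437e-05 vs Keq = 2.3440e+05 ⇒ Q<K, forward
Step 1:
                  J         A         X         M
  init       0.7415   0.02251    0.1896     2.745
  Δ         -0.7268      2.18     1.454      2.18
  eq        0.01471     2.203     1.643     4.925
  solve Keq expr → x = 0.7268; check Q = 2.3440e+05
Then change container volume by factor 0.5 (V_new/V_old).
Step 2:
                  J         A         X         M
  init      0.02943     4.406     3.286     9.851
  Δ          0.4347    -1.304   -0.8695    -1.304
  eq         0.4642     3.102     2.417     8.547
  solve Keq expr → x = -0.4347; check Q = 2.3440e+05

Direction: reverse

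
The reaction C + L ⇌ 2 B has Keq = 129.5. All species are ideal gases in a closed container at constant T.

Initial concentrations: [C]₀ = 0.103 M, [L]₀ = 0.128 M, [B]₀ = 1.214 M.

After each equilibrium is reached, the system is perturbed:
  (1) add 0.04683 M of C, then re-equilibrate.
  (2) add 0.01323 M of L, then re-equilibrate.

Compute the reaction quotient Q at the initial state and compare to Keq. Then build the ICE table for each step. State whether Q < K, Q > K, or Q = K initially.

Q₀ = 111.8; Q < K (proceeds forward)

Q₀ = 111.8 vs Keq = 129.5 ⇒ Q<K, forward
Step 1:
                   C          L          B
  Initial      0.103      0.128      1.214
  Change   -0.006888  -0.006888    0.01378
  Equil      0.09611     0.1211      1.228
  solve Keq expr → x = 0.006888; check Q = 129.5
Then add 0.04683 M of C.
Step 2:
                   C          L          B
  Initial     0.1429     0.1211      1.228
  Change    -0.02008   -0.02008    0.04015
  Equil       0.1229      0.101      1.268
  solve Keq expr → x = 0.02008; check Q = 129.5
Then add 0.01323 M of L.
Step 3:
                   C          L          B
  Initial     0.1229     0.1143      1.268
  Change    -0.00601   -0.00601    0.01202
  Equil       0.1169     0.1083       1.28
  solve Keq expr → x = 0.00601; check Q = 129.5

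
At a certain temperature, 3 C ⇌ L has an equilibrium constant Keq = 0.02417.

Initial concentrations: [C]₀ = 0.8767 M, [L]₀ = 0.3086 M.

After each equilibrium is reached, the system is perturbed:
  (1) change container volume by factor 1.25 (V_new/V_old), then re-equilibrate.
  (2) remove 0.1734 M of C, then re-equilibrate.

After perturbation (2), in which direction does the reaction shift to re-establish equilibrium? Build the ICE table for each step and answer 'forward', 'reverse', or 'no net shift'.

Direction: reverse

Q₀ = 0.458 vs Keq = 0.02417 ⇒ Q>K, reverse
Step 1:
                   C          L
  init        0.8767     0.3086
  Δ           0.6618    -0.2206
  eq           1.538    0.08801
  solve Keq expr → x = -0.2206; check Q = 0.02417
Then change container volume by factor 1.25 (V_new/V_old).
Step 2:
                   C          L
  init         1.231    0.07041
  Δ          0.05654   -0.01885
  eq           1.287    0.05156
  solve Keq expr → x = -0.01885; check Q = 0.02417
Then remove 0.1734 M of C.
Step 3:
                   C          L
  init         1.114    0.05156
  Δ          0.04254   -0.01418
  eq           1.156    0.03738
  solve Keq expr → x = -0.01418; check Q = 0.02417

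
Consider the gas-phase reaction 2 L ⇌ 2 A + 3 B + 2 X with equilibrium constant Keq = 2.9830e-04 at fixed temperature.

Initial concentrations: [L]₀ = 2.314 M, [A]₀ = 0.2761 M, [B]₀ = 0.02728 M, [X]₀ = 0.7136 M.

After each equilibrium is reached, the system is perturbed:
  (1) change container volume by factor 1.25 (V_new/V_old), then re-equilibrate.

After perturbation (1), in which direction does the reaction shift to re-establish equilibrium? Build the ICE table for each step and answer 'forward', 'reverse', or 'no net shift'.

Q₀ = 1.4718e-07 vs Keq = 2.9830e-04 ⇒ Q<K, forward
Step 1:
                  L         A         B         X
  Initial     2.314    0.2761   0.02728    0.7136
  Change    -0.1335    0.1335    0.2003    0.1335
  Equil        2.18    0.4096    0.2275    0.8471
  solve Keq expr → x = 0.06675; check Q = 2.9830e-04
Then change container volume by factor 1.25 (V_new/V_old).
Step 2:
                  L         A         B         X
  Initial     1.744    0.3277     0.182    0.6777
  Change   -0.03539   0.03539   0.05309   0.03539
  Equil       1.709    0.3631    0.2351    0.7131
  solve Keq expr → x = 0.0177; check Q = 2.9830e-04

Direction: forward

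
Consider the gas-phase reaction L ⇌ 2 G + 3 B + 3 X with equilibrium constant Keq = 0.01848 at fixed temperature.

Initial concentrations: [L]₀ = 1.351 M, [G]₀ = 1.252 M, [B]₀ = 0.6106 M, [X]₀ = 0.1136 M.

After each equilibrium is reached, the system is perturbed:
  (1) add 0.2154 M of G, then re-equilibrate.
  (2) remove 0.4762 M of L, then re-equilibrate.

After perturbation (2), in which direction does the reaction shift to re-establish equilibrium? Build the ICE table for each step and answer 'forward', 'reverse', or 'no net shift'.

Direction: reverse

Q₀ = 3.8722e-04 vs Keq = 0.01848 ⇒ Q<K, forward
Step 1:
                    L           G           B           X
  init          1.351       1.252      0.6106      0.1136
  Δ          -0.06029      0.1206      0.1809      0.1809
  eq            1.291       1.373      0.7915      0.2945
  solve Keq expr → x = 0.06029; check Q = 0.01848
Then add 0.2154 M of G.
Step 2:
                    L           G           B           X
  init          1.291       1.588      0.7915      0.2945
  Δ          0.006284    -0.01257    -0.01885    -0.01885
  eq            1.297       1.575      0.7726      0.2756
  solve Keq expr → x = -0.006284; check Q = 0.01848
Then remove 0.4762 M of L.
Step 3:
                    L           G           B           X
  init         0.8208       1.575      0.7726      0.2756
  Δ          0.009147    -0.01829    -0.02744    -0.02744
  eq           0.8299       1.557      0.7452      0.2482
  solve Keq expr → x = -0.009147; check Q = 0.01848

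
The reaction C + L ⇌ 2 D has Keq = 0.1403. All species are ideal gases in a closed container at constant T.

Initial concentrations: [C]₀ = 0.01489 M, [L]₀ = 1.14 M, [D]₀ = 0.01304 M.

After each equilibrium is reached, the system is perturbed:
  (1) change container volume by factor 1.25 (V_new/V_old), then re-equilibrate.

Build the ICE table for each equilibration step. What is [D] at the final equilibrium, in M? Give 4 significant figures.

[D]_eq = 0.02467 M

Q₀ = 0.01002 vs Keq = 0.1403 ⇒ Q<K, forward
Step 1:
                   C          L          D
  Initial    0.01489       1.14    0.01304
  Change   -0.008898  -0.008898     0.0178
  Equil     0.005992      1.131    0.03084
  solve Keq expr → x = 0.008898; check Q = 0.1403
Then change container volume by factor 1.25 (V_new/V_old).
Step 2:
                   C          L          D
  Initial   0.004794     0.9049    0.02467
  Change           0          0          0
  Equil     0.004794     0.9049    0.02467
  solve Keq expr → x = 0; check Q = 0.1403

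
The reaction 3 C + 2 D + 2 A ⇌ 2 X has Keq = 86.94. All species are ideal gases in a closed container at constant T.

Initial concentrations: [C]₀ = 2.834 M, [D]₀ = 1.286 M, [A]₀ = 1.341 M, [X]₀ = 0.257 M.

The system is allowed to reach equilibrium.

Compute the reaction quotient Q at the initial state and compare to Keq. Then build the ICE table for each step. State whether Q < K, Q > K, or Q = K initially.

Q₀ = 9.7572e-04 vs Keq = 86.94 ⇒ Q<K, forward
Step 1:
                    C           D           A           X
  init          2.834       1.286       1.341       0.257
  Δ            -1.518      -1.012      -1.012       1.012
  eq            1.316       0.274       0.329       1.269
  solve Keq expr → x = 0.506; check Q = 86.94

Q₀ = 9.7572e-04; Q < K (proceeds forward)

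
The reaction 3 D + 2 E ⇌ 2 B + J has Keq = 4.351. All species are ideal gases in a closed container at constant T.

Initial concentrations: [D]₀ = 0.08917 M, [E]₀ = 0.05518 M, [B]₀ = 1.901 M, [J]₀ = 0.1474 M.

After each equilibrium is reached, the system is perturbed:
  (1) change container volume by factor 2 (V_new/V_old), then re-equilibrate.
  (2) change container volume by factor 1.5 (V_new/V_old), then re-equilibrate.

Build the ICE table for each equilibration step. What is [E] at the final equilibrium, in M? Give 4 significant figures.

Q₀ = 2.4674e+05 vs Keq = 4.351 ⇒ Q>K, reverse
Step 1:
                  D         E         B         J
  I         0.08917   0.05518     1.901    0.1474
  C          0.3895    0.2597   -0.2597   -0.1298
  E          0.4787    0.3149     1.641   0.01756
  solve Keq expr → x = -0.1298; check Q = 4.351
Then change container volume by factor 2 (V_new/V_old).
Step 2:
                  D         E         B         J
  I          0.2393    0.1574    0.8207  0.008781
  C         0.01682   0.01121  -0.01121 -0.005606
  E          0.2562    0.1686    0.8094  0.003175
  solve Keq expr → x = -0.005606; check Q = 4.351
Then change container volume by factor 1.5 (V_new/V_old).
Step 3:
                  D         E         B         J
  I          0.1708    0.1124    0.5396  0.002116
  C        0.003224   0.00215  -0.00215 -0.001075
  E           0.174    0.1146    0.5375  0.001042
  solve Keq expr → x = -0.001075; check Q = 4.351

[E]_eq = 0.1146 M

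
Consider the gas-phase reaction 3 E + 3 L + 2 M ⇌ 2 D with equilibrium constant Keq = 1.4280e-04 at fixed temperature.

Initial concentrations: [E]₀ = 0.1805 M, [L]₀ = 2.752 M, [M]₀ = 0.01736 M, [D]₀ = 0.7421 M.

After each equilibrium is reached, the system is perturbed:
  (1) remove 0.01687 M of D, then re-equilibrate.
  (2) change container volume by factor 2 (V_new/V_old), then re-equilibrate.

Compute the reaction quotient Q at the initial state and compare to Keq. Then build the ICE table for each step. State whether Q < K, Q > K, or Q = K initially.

Q₀ = 1.4909e+04 vs Keq = 1.4280e-04 ⇒ Q>K, reverse
Step 1:
                   E          L          M          D
  Initial     0.1805      2.752    0.01736     0.7421
  Change      0.9991     0.9991     0.6661    -0.6661
  Equil         1.18      3.751     0.6834    0.07602
  solve Keq expr → x = -0.333; check Q = 1.4280e-04
Then remove 0.01687 M of D.
Step 2:
                   E          L          M          D
  Initial       1.18      3.751     0.6834    0.05915
  Change    -0.01952   -0.01952   -0.01301    0.01301
  Equil         1.16      3.732     0.6704    0.07216
  solve Keq expr → x = 0.006506; check Q = 1.4280e-04
Then change container volume by factor 2 (V_new/V_old).
Step 3:
                   E          L          M          D
  Initial     0.5801      1.866     0.3352    0.03608
  Change     0.04555    0.04555    0.03037   -0.03037
  Equil       0.6256      1.911     0.3656   0.005712
  solve Keq expr → x = -0.01518; check Q = 1.4280e-04

Q₀ = 1.4909e+04; Q > K (proceeds reverse)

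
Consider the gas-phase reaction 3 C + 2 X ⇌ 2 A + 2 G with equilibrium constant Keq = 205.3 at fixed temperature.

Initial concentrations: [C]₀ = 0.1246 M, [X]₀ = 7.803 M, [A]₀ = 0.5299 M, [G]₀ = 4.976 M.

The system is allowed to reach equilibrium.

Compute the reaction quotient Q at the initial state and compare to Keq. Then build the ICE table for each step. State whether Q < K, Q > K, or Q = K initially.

Q₀ = 59.03; Q < K (proceeds forward)

Q₀ = 59.03 vs Keq = 205.3 ⇒ Q<K, forward
Step 1:
                  C         X         A         G
  init       0.1246     7.803    0.5299     4.976
  Δ        -0.03919  -0.02613   0.02613   0.02613
  eq        0.08541     7.777     0.556     5.002
  solve Keq expr → x = 0.01306; check Q = 205.3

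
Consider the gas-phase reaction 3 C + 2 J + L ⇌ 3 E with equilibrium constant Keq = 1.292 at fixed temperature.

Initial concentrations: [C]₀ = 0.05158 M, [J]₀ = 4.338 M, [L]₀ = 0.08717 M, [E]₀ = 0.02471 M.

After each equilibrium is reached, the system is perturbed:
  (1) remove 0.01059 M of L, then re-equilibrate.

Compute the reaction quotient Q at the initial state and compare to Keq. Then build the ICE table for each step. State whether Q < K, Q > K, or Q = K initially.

Q₀ = 0.06702; Q < K (proceeds forward)

Q₀ = 0.06702 vs Keq = 1.292 ⇒ Q<K, forward
Step 1:
                   C          J          L          E
  I          0.05158      4.338    0.08717    0.02471
  C         -0.01771   -0.01181  -0.005904    0.01771
  E          0.03387      4.326    0.08127    0.04242
  solve Keq expr → x = 0.005904; check Q = 1.292
Then remove 0.01059 M of L.
Step 2:
                   C          J          L          E
  I          0.03387      4.326    0.07068    0.04242
  C       8.5168e-04 5.6779e-04 2.8389e-04 -8.5168e-04
  E          0.03472      4.327    0.07096    0.04157
  solve Keq expr → x = -2.8389e-04; check Q = 1.292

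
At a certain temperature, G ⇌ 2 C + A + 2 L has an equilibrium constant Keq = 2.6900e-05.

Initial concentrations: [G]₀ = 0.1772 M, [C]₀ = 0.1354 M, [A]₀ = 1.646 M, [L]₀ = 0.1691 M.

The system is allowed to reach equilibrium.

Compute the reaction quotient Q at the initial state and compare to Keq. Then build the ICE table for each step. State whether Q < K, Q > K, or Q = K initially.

Q₀ = 0.00487 vs Keq = 2.6900e-05 ⇒ Q>K, reverse
Step 1:
                   G          C          A          L
  I           0.1772     0.1354      1.646     0.1691
  C          0.05239    -0.1048   -0.05239    -0.1048
  E           0.2296    0.03061      1.594    0.06431
  solve Keq expr → x = -0.05239; check Q = 2.6900e-05

Q₀ = 0.00487; Q > K (proceeds reverse)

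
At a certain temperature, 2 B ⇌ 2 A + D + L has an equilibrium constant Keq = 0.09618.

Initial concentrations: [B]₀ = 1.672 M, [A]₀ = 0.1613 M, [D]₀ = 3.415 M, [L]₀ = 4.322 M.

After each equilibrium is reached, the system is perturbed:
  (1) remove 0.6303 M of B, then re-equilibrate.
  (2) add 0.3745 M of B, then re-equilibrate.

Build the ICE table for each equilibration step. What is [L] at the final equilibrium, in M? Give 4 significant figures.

[L]_eq = 4.301 M

Q₀ = 0.1374 vs Keq = 0.09618 ⇒ Q>K, reverse
Step 1:
                  B         A         D         L
  Initial     1.672    0.1613     3.415     4.322
  Change    0.02396  -0.02396  -0.01198  -0.01198
  Equil       1.696    0.1373     3.403      4.31
  solve Keq expr → x = -0.01198; check Q = 0.09618
Then remove 0.6303 M of B.
Step 2:
                  B         A         D         L
  Initial     1.066    0.1373     3.403      4.31
  Change     0.0467   -0.0467  -0.02335  -0.02335
  Equil       1.112   0.09063      3.38     4.287
  solve Keq expr → x = -0.02335; check Q = 0.09618
Then add 0.3745 M of B.
Step 3:
                  B         A         D         L
  Initial     1.487   0.09063      3.38     4.287
  Change   -0.02781   0.02781   0.01391   0.01391
  Equil       1.459    0.1184     3.394     4.301
  solve Keq expr → x = 0.01391; check Q = 0.09618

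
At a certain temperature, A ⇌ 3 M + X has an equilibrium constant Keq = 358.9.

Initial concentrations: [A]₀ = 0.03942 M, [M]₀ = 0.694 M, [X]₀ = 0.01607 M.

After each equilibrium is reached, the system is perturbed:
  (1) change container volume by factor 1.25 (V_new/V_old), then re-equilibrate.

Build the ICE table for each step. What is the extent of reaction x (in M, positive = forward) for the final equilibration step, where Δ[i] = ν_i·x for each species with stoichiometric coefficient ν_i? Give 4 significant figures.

x = 3.2230e-05 M

Q₀ = 0.1363 vs Keq = 358.9 ⇒ Q<K, forward
Step 1:
                   A          M          X
  I          0.03942      0.694    0.01607
  C         -0.03934      0.118    0.03934
  E       8.2657e-05      0.812    0.05541
  solve Keq expr → x = 0.03934; check Q = 358.9
Then change container volume by factor 1.25 (V_new/V_old).
Step 2:
                   A          M          X
  I       6.6126e-05     0.6496    0.04433
  C       -3.2230e-05 9.6689e-05 3.2230e-05
  E       3.3896e-05     0.6497    0.04436
  solve Keq expr → x = 3.2230e-05; check Q = 358.9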